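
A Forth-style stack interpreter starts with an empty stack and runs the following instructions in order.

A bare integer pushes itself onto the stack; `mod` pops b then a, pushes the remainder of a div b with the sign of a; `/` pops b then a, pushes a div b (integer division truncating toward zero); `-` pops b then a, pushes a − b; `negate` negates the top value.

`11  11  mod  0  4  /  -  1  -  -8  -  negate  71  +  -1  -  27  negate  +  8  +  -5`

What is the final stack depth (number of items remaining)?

2

11     → 11
11     → 11 11
mod    → 0
0      → 0 0
4      → 0 0 4
/      → 0 0
-      → 0
1      → 0 1
-      → -1
-8     → -1 -8
-      → 7
negate → -7
71     → -7 71
+      → 64
-1     → 64 -1
-      → 65
27     → 65 27
negate → 65 -27
+      → 38
8      → 38 8
+      → 46
-5     → 46 -5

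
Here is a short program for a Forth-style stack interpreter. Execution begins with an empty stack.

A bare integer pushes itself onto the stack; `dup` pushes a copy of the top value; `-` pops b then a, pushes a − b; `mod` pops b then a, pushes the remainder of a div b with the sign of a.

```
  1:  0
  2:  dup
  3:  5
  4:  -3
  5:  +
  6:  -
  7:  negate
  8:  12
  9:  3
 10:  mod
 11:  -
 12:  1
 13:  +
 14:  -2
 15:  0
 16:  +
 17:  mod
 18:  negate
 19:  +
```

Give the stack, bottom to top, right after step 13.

[0, 3]

0      : [0]
dup    : [0, 0]
5      : [0, 0, 5]
-3     : [0, 0, 5, -3]
+      : [0, 0, 2]
-      : [0, -2]
negate : [0, 2]
12     : [0, 2, 12]
3      : [0, 2, 12, 3]
mod    : [0, 2, 0]
-      : [0, 2]
1      : [0, 2, 1]
+      : [0, 3]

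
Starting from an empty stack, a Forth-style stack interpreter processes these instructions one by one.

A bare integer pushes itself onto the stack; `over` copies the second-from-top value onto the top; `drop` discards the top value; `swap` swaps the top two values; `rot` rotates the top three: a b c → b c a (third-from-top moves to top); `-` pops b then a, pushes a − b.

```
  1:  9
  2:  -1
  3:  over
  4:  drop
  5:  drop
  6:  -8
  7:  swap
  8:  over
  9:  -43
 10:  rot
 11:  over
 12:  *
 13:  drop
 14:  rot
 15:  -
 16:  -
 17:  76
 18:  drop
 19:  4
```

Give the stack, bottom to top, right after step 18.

9    → 9
-1   → 9 -1
over → 9 -1 9
drop → 9 -1
drop → 9
-8   → 9 -8
swap → -8 9
over → -8 9 -8
-43  → -8 9 -8 -43
rot  → -8 -8 -43 9
over → -8 -8 -43 9 -43
*    → -8 -8 -43 -387
drop → -8 -8 -43
rot  → -8 -43 -8
-    → -8 -35
-    → 27
76   → 27 76
drop → 27

[27]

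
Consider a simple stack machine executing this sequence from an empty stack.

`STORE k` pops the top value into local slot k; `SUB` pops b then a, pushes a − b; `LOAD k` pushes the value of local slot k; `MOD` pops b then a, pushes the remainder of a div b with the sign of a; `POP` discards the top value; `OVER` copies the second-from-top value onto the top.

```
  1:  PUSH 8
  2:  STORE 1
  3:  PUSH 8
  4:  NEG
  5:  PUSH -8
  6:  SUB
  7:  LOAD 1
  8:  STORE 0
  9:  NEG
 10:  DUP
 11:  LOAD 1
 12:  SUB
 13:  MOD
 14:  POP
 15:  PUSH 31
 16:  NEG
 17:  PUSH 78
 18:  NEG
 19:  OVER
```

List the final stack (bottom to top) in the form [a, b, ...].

PUSH 8  : [8]
STORE 1 : []
PUSH 8  : [8]
NEG     : [-8]
PUSH -8 : [-8, -8]
SUB     : [0]
LOAD 1  : [0, 8]
STORE 0 : [0]
NEG     : [0]
DUP     : [0, 0]
LOAD 1  : [0, 0, 8]
SUB     : [0, -8]
MOD     : [0]
POP     : []
PUSH 31 : [31]
NEG     : [-31]
PUSH 78 : [-31, 78]
NEG     : [-31, -78]
OVER    : [-31, -78, -31]

[-31, -78, -31]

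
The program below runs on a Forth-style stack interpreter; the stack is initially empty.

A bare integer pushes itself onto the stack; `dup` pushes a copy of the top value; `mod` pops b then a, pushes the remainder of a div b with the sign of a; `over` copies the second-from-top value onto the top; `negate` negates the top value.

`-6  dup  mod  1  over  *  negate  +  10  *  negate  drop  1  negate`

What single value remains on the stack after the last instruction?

-6      [-6]
dup     [-6, -6]
mod     [0]
1       [0, 1]
over    [0, 1, 0]
*       [0, 0]
negate  [0, 0]
+       [0]
10      [0, 10]
*       [0]
negate  [0]
drop    []
1       [1]
negate  [-1]

-1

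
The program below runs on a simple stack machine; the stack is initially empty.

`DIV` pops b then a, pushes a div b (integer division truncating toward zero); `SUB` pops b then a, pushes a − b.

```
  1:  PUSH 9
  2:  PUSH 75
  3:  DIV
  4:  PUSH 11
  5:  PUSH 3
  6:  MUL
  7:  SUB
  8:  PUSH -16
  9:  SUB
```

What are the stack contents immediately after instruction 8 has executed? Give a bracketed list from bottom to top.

[-33, -16]

PUSH 9   : [9]
PUSH 75  : [9, 75]
DIV      : [0]
PUSH 11  : [0, 11]
PUSH 3   : [0, 11, 3]
MUL      : [0, 33]
SUB      : [-33]
PUSH -16 : [-33, -16]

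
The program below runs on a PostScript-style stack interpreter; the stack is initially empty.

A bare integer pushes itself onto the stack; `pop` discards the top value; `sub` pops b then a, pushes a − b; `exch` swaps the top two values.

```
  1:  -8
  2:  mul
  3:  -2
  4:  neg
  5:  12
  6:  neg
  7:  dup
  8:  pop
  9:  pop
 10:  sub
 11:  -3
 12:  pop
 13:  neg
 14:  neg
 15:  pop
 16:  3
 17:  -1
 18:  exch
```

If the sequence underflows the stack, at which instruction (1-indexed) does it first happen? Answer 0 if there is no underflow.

2

-8  -8
mul  — needs 2 operands, stack has 1 → underflow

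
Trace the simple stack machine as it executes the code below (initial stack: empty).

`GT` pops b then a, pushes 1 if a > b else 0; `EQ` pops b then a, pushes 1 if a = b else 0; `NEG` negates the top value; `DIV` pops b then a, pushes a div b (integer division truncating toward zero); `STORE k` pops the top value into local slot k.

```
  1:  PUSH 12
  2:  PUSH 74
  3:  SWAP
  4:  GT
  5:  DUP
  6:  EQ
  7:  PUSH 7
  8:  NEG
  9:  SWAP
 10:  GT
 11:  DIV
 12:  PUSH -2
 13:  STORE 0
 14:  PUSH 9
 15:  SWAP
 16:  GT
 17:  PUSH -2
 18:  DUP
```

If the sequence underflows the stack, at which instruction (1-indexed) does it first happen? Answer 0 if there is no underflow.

PUSH 12 → 12
PUSH 74 → 12 74
SWAP    → 74 12
GT      → 1
DUP     → 1 1
EQ      → 1
PUSH 7  → 1 7
NEG     → 1 -7
SWAP    → -7 1
GT      → 0
DIV  — needs 2 operands, stack has 1 → underflow

11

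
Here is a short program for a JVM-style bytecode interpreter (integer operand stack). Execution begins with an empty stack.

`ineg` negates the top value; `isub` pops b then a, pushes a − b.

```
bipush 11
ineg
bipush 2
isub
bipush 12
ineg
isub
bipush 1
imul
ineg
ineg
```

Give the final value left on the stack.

-1

bipush 11  [11]
ineg       [-11]
bipush 2   [-11, 2]
isub       [-13]
bipush 12  [-13, 12]
ineg       [-13, -12]
isub       [-1]
bipush 1   [-1, 1]
imul       [-1]
ineg       [1]
ineg       [-1]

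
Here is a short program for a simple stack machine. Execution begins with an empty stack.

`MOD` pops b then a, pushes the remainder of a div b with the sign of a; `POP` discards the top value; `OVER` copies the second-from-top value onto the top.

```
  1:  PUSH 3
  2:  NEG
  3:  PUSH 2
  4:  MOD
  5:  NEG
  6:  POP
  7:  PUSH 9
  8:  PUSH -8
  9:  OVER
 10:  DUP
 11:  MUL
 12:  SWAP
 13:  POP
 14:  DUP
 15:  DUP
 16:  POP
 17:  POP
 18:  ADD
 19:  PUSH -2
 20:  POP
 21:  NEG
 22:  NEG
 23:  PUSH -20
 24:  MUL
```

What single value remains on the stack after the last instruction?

-1800

PUSH 3   → [3]
NEG      → [-3]
PUSH 2   → [-3, 2]
MOD      → [-1]
NEG      → [1]
POP      → []
PUSH 9   → [9]
PUSH -8  → [9, -8]
OVER     → [9, -8, 9]
DUP      → [9, -8, 9, 9]
MUL      → [9, -8, 81]
SWAP     → [9, 81, -8]
POP      → [9, 81]
DUP      → [9, 81, 81]
DUP      → [9, 81, 81, 81]
POP      → [9, 81, 81]
POP      → [9, 81]
ADD      → [90]
PUSH -2  → [90, -2]
POP      → [90]
NEG      → [-90]
NEG      → [90]
PUSH -20 → [90, -20]
MUL      → [-1800]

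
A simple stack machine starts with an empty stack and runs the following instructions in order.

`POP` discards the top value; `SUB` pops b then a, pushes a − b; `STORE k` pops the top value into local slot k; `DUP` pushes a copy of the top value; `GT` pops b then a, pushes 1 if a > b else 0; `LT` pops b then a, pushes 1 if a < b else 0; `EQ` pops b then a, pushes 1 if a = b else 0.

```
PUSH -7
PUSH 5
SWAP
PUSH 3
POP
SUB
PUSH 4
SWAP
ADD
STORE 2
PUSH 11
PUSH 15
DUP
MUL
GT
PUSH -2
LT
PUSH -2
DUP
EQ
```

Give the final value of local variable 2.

16

PUSH -7  [-7]
PUSH 5   [-7, 5]
SWAP     [5, -7]
PUSH 3   [5, -7, 3]
POP      [5, -7]
SUB      [12]
PUSH 4   [12, 4]
SWAP     [4, 12]
ADD      [16]
STORE 2  []
PUSH 11  [11]
PUSH 15  [11, 15]
DUP      [11, 15, 15]
MUL      [11, 225]
GT       [0]
PUSH -2  [0, -2]
LT       [0]
PUSH -2  [0, -2]
DUP      [0, -2, -2]
EQ       [0, 1]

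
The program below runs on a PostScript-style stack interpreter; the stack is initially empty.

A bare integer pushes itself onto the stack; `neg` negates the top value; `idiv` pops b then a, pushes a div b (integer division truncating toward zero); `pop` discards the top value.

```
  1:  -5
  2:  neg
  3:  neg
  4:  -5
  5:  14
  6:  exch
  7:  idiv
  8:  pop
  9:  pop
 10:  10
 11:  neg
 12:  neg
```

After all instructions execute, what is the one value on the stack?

-5   : -5
neg  : 5
neg  : -5
-5   : -5 -5
14   : -5 -5 14
exch : -5 14 -5
idiv : -5 -2
pop  : -5
pop  : (empty)
10   : 10
neg  : -10
neg  : 10

10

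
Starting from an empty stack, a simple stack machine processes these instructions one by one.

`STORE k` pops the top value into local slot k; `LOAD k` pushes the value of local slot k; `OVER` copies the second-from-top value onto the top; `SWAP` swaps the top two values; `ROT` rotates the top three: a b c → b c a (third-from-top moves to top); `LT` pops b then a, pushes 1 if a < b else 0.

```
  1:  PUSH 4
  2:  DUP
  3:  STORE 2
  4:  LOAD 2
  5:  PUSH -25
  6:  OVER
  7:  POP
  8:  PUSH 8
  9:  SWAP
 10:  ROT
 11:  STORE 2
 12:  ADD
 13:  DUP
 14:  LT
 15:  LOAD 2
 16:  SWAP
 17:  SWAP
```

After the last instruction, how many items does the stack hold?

3

PUSH 4   : [4]
DUP      : [4, 4]
STORE 2  : [4]
LOAD 2   : [4, 4]
PUSH -25 : [4, 4, -25]
OVER     : [4, 4, -25, 4]
POP      : [4, 4, -25]
PUSH 8   : [4, 4, -25, 8]
SWAP     : [4, 4, 8, -25]
ROT      : [4, 8, -25, 4]
STORE 2  : [4, 8, -25]
ADD      : [4, -17]
DUP      : [4, -17, -17]
LT       : [4, 0]
LOAD 2   : [4, 0, 4]
SWAP     : [4, 4, 0]
SWAP     : [4, 0, 4]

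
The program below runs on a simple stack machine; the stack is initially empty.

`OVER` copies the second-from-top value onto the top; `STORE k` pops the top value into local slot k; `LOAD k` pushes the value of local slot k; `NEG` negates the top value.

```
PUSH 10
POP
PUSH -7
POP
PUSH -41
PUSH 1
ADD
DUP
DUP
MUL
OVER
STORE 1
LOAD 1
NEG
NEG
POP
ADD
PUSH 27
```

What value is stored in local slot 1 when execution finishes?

PUSH 10  → [10]
POP      → []
PUSH -7  → [-7]
POP      → []
PUSH -41 → [-41]
PUSH 1   → [-41, 1]
ADD      → [-40]
DUP      → [-40, -40]
DUP      → [-40, -40, -40]
MUL      → [-40, 1600]
OVER     → [-40, 1600, -40]
STORE 1  → [-40, 1600]
LOAD 1   → [-40, 1600, -40]
NEG      → [-40, 1600, 40]
NEG      → [-40, 1600, -40]
POP      → [-40, 1600]
ADD      → [1560]
PUSH 27  → [1560, 27]

-40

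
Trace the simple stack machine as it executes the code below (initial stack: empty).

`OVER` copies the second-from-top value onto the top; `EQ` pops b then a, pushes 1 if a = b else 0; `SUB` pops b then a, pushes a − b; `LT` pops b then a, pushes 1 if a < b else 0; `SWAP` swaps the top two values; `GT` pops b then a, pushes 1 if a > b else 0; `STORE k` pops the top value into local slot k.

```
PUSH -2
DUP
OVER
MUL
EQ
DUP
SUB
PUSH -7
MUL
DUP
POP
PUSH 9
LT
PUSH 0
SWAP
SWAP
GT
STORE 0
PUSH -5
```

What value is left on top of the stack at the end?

-5

PUSH -2 : [-2]
DUP     : [-2, -2]
OVER    : [-2, -2, -2]
MUL     : [-2, 4]
EQ      : [0]
DUP     : [0, 0]
SUB     : [0]
PUSH -7 : [0, -7]
MUL     : [0]
DUP     : [0, 0]
POP     : [0]
PUSH 9  : [0, 9]
LT      : [1]
PUSH 0  : [1, 0]
SWAP    : [0, 1]
SWAP    : [1, 0]
GT      : [1]
STORE 0 : []
PUSH -5 : [-5]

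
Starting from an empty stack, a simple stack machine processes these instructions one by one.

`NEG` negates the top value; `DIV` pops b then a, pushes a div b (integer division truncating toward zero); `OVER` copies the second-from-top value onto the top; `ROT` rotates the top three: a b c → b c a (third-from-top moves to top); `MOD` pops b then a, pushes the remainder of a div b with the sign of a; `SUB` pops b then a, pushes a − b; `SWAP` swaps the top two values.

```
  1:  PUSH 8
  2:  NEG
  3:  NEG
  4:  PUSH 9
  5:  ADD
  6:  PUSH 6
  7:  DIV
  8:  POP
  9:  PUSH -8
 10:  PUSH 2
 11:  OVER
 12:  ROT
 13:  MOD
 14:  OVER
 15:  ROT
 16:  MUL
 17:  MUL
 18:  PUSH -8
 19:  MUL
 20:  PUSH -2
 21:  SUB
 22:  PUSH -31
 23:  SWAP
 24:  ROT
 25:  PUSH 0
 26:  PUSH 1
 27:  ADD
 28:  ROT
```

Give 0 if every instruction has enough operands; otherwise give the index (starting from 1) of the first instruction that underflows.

PUSH 8   -> 8
NEG      -> -8
NEG      -> 8
PUSH 9   -> 8 9
ADD      -> 17
PUSH 6   -> 17 6
DIV      -> 2
POP      -> (empty)
PUSH -8  -> -8
PUSH 2   -> -8 2
OVER     -> -8 2 -8
ROT      -> 2 -8 -8
MOD      -> 2 0
OVER     -> 2 0 2
ROT      -> 0 2 2
MUL      -> 0 4
MUL      -> 0
PUSH -8  -> 0 -8
MUL      -> 0
PUSH -2  -> 0 -2
SUB      -> 2
PUSH -31 -> 2 -31
SWAP     -> -31 2
ROT  — needs 3 operands, stack has 2 → underflow

24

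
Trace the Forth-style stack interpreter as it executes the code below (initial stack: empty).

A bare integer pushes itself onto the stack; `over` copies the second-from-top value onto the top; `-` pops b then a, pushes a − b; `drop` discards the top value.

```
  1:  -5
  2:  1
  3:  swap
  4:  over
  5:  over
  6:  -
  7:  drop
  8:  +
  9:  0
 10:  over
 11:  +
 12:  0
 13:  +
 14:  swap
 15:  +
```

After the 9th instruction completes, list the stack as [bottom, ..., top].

-5    -5
1     -5 1
swap  1 -5
over  1 -5 1
over  1 -5 1 -5
-     1 -5 6
drop  1 -5
+     -4
0     -4 0

[-4, 0]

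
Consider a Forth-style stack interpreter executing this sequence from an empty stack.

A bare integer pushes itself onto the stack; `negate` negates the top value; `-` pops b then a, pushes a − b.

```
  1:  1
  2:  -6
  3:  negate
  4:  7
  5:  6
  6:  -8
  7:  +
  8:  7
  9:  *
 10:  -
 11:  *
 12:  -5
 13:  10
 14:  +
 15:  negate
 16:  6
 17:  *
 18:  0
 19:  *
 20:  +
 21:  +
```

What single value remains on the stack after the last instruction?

127

1      : [1]
-6     : [1, -6]
negate : [1, 6]
7      : [1, 6, 7]
6      : [1, 6, 7, 6]
-8     : [1, 6, 7, 6, -8]
+      : [1, 6, 7, -2]
7      : [1, 6, 7, -2, 7]
*      : [1, 6, 7, -14]
-      : [1, 6, 21]
*      : [1, 126]
-5     : [1, 126, -5]
10     : [1, 126, -5, 10]
+      : [1, 126, 5]
negate : [1, 126, -5]
6      : [1, 126, -5, 6]
*      : [1, 126, -30]
0      : [1, 126, -30, 0]
*      : [1, 126, 0]
+      : [1, 126]
+      : [127]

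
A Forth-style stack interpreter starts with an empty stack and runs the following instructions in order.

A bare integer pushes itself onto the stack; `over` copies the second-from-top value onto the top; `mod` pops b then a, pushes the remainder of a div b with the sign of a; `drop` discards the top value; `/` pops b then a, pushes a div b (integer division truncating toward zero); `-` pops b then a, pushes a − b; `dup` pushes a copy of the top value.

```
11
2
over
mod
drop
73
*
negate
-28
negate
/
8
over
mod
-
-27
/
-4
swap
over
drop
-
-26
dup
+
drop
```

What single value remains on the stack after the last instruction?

-5

11     → 11
2      → 11 2
over   → 11 2 11
mod    → 11 2
drop   → 11
73     → 11 73
*      → 803
negate → -803
-28    → -803 -28
negate → -803 28
/      → -28
8      → -28 8
over   → -28 8 -28
mod    → -28 8
-      → -36
-27    → -36 -27
/      → 1
-4     → 1 -4
swap   → -4 1
over   → -4 1 -4
drop   → -4 1
-      → -5
-26    → -5 -26
dup    → -5 -26 -26
+      → -5 -52
drop   → -5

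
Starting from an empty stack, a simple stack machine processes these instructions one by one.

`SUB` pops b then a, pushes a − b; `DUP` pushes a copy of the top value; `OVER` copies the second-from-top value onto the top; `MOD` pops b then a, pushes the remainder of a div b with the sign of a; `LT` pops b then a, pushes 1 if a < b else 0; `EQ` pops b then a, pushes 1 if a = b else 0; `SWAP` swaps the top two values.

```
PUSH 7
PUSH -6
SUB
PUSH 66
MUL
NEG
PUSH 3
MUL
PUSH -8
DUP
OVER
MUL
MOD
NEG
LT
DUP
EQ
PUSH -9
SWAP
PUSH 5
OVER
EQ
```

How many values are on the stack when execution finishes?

PUSH 7  → [7]
PUSH -6 → [7, -6]
SUB     → [13]
PUSH 66 → [13, 66]
MUL     → [858]
NEG     → [-858]
PUSH 3  → [-858, 3]
MUL     → [-2574]
PUSH -8 → [-2574, -8]
DUP     → [-2574, -8, -8]
OVER    → [-2574, -8, -8, -8]
MUL     → [-2574, -8, 64]
MOD     → [-2574, -8]
NEG     → [-2574, 8]
LT      → [1]
DUP     → [1, 1]
EQ      → [1]
PUSH -9 → [1, -9]
SWAP    → [-9, 1]
PUSH 5  → [-9, 1, 5]
OVER    → [-9, 1, 5, 1]
EQ      → [-9, 1, 0]

3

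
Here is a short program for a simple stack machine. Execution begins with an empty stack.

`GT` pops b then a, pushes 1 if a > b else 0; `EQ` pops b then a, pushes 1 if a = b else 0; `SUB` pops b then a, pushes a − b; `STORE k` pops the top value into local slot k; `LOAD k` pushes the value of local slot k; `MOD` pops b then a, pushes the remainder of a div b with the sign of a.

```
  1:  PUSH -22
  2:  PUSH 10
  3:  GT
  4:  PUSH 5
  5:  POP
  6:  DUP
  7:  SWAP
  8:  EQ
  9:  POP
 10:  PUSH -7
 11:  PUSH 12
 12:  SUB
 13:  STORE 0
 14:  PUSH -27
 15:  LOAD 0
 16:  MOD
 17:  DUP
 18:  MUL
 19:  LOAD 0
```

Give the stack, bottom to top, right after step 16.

[-8]

PUSH -22 : [-22]
PUSH 10  : [-22, 10]
GT       : [0]
PUSH 5   : [0, 5]
POP      : [0]
DUP      : [0, 0]
SWAP     : [0, 0]
EQ       : [1]
POP      : []
PUSH -7  : [-7]
PUSH 12  : [-7, 12]
SUB      : [-19]
STORE 0  : []
PUSH -27 : [-27]
LOAD 0   : [-27, -19]
MOD      : [-8]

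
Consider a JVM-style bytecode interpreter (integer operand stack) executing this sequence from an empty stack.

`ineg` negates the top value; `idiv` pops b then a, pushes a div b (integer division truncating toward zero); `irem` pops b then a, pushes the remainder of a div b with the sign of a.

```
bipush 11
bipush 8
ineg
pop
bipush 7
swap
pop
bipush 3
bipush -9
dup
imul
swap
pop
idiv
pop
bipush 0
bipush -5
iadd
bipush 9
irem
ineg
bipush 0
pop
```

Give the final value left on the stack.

5

bipush 11 → 11
bipush 8  → 11 8
ineg      → 11 -8
pop       → 11
bipush 7  → 11 7
swap      → 7 11
pop       → 7
bipush 3  → 7 3
bipush -9 → 7 3 -9
dup       → 7 3 -9 -9
imul      → 7 3 81
swap      → 7 81 3
pop       → 7 81
idiv      → 0
pop       → (empty)
bipush 0  → 0
bipush -5 → 0 -5
iadd      → -5
bipush 9  → -5 9
irem      → -5
ineg      → 5
bipush 0  → 5 0
pop       → 5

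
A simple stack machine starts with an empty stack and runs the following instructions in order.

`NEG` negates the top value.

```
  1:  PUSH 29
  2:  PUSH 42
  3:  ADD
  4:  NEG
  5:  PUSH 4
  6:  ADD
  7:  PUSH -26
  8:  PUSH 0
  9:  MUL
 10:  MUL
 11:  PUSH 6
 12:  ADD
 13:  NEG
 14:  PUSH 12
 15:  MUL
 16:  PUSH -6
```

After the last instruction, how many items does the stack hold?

2

PUSH 29  → [29]
PUSH 42  → [29, 42]
ADD      → [71]
NEG      → [-71]
PUSH 4   → [-71, 4]
ADD      → [-67]
PUSH -26 → [-67, -26]
PUSH 0   → [-67, -26, 0]
MUL      → [-67, 0]
MUL      → [0]
PUSH 6   → [0, 6]
ADD      → [6]
NEG      → [-6]
PUSH 12  → [-6, 12]
MUL      → [-72]
PUSH -6  → [-72, -6]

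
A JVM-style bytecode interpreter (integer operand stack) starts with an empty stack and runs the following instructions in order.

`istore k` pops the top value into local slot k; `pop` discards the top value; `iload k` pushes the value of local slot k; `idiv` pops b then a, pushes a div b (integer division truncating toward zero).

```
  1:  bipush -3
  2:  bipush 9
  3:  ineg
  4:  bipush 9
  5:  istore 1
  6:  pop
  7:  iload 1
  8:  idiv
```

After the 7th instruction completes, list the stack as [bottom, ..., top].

bipush -3 : [-3]
bipush 9  : [-3, 9]
ineg      : [-3, -9]
bipush 9  : [-3, -9, 9]
istore 1  : [-3, -9]
pop       : [-3]
iload 1   : [-3, 9]

[-3, 9]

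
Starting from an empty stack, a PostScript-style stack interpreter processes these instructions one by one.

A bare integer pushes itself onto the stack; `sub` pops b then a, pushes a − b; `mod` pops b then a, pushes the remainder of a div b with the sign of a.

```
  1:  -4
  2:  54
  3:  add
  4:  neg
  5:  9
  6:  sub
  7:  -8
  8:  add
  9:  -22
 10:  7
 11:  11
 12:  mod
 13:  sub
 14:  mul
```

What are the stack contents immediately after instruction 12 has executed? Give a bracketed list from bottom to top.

-4  : -4
54  : -4 54
add : 50
neg : -50
9   : -50 9
sub : -59
-8  : -59 -8
add : -67
-22 : -67 -22
7   : -67 -22 7
11  : -67 -22 7 11
mod : -67 -22 7

[-67, -22, 7]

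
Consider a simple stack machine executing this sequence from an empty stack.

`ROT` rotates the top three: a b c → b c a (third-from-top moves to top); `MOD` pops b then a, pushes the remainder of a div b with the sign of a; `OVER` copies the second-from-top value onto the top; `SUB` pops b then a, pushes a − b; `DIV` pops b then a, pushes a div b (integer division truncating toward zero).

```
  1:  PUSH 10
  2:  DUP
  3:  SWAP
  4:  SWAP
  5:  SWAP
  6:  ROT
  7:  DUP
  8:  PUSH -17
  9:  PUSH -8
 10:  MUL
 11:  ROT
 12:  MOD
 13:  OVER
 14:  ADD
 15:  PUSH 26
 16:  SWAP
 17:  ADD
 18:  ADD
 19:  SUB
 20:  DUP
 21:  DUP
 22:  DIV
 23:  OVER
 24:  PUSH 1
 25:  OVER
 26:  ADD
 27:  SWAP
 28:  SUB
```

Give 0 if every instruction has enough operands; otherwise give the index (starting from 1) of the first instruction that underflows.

6

PUSH 10  10
DUP      10 10
SWAP     10 10
SWAP     10 10
SWAP     10 10
ROT  — needs 3 operands, stack has 2 → underflow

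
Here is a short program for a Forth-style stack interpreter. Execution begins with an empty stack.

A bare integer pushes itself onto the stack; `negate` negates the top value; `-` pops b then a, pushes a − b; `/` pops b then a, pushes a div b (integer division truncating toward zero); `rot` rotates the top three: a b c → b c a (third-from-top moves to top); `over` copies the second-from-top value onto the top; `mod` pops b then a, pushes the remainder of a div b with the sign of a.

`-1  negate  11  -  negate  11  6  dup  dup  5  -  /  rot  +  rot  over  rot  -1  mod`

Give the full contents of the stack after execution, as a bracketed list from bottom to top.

[6, 10, 17, 0]

-1     → -1
negate → 1
11     → 1 11
-      → -10
negate → 10
11     → 10 11
6      → 10 11 6
dup    → 10 11 6 6
dup    → 10 11 6 6 6
5      → 10 11 6 6 6 5
-      → 10 11 6 6 1
/      → 10 11 6 6
rot    → 10 6 6 11
+      → 10 6 17
rot    → 6 17 10
over   → 6 17 10 17
rot    → 6 10 17 17
-1     → 6 10 17 17 -1
mod    → 6 10 17 0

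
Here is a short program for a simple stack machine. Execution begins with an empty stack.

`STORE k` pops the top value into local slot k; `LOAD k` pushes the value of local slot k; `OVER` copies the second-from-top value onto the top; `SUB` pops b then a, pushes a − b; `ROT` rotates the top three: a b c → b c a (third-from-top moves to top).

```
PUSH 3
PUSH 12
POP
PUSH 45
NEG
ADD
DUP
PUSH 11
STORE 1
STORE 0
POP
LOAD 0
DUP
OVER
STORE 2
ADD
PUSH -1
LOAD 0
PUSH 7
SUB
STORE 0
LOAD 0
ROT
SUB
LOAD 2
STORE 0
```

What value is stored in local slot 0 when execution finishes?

-42

PUSH 3  → [3]
PUSH 12 → [3, 12]
POP     → [3]
PUSH 45 → [3, 45]
NEG     → [3, -45]
ADD     → [-42]
DUP     → [-42, -42]
PUSH 11 → [-42, -42, 11]
STORE 1 → [-42, -42]
STORE 0 → [-42]
POP     → []
LOAD 0  → [-42]
DUP     → [-42, -42]
OVER    → [-42, -42, -42]
STORE 2 → [-42, -42]
ADD     → [-84]
PUSH -1 → [-84, -1]
LOAD 0  → [-84, -1, -42]
PUSH 7  → [-84, -1, -42, 7]
SUB     → [-84, -1, -49]
STORE 0 → [-84, -1]
LOAD 0  → [-84, -1, -49]
ROT     → [-1, -49, -84]
SUB     → [-1, 35]
LOAD 2  → [-1, 35, -42]
STORE 0 → [-1, 35]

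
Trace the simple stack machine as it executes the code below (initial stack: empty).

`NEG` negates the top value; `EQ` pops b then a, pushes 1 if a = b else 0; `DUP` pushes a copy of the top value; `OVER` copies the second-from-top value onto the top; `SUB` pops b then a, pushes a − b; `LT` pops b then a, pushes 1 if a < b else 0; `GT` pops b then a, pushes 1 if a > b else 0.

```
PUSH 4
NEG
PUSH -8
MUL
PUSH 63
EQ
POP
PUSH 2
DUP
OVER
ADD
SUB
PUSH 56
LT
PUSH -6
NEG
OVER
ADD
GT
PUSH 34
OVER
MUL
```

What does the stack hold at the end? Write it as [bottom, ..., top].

[0, 0]

PUSH 4  : 4
NEG     : -4
PUSH -8 : -4 -8
MUL     : 32
PUSH 63 : 32 63
EQ      : 0
POP     : (empty)
PUSH 2  : 2
DUP     : 2 2
OVER    : 2 2 2
ADD     : 2 4
SUB     : -2
PUSH 56 : -2 56
LT      : 1
PUSH -6 : 1 -6
NEG     : 1 6
OVER    : 1 6 1
ADD     : 1 7
GT      : 0
PUSH 34 : 0 34
OVER    : 0 34 0
MUL     : 0 0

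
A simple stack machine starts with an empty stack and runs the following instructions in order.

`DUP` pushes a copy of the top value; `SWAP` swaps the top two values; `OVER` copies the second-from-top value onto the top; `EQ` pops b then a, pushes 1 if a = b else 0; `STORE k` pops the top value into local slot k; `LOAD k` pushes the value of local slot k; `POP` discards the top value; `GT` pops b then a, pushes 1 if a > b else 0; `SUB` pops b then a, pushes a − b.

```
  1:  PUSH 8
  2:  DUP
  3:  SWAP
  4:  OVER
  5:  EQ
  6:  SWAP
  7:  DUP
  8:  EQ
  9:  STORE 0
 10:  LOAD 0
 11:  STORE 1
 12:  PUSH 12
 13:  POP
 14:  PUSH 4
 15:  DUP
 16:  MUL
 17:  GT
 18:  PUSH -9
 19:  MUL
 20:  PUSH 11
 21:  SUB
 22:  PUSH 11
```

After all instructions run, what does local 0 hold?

1

PUSH 8  -> 8
DUP     -> 8 8
SWAP    -> 8 8
OVER    -> 8 8 8
EQ      -> 8 1
SWAP    -> 1 8
DUP     -> 1 8 8
EQ      -> 1 1
STORE 0 -> 1
LOAD 0  -> 1 1
STORE 1 -> 1
PUSH 12 -> 1 12
POP     -> 1
PUSH 4  -> 1 4
DUP     -> 1 4 4
MUL     -> 1 16
GT      -> 0
PUSH -9 -> 0 -9
MUL     -> 0
PUSH 11 -> 0 11
SUB     -> -11
PUSH 11 -> -11 11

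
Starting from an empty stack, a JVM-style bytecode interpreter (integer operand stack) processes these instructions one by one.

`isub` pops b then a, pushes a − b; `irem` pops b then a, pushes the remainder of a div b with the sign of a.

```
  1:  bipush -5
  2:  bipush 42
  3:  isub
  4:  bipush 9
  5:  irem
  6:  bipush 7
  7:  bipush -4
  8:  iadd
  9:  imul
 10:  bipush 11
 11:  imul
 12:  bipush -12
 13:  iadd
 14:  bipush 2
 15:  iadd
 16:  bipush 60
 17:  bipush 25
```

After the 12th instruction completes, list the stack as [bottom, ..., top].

bipush -5   -5
bipush 42   -5 42
isub        -47
bipush 9    -47 9
irem        -2
bipush 7    -2 7
bipush -4   -2 7 -4
iadd        -2 3
imul        -6
bipush 11   -6 11
imul        -66
bipush -12  -66 -12

[-66, -12]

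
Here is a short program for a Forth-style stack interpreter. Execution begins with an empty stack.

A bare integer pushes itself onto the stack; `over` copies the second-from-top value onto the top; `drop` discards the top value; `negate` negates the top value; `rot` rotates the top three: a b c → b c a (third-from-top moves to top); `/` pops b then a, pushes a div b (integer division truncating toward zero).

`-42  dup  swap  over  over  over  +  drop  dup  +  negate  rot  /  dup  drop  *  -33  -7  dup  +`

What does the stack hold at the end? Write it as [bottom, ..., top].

[84, -33, -14]

-42     -42
dup     -42 -42
swap    -42 -42
over    -42 -42 -42
over    -42 -42 -42 -42
over    -42 -42 -42 -42 -42
+       -42 -42 -42 -84
drop    -42 -42 -42
dup     -42 -42 -42 -42
+       -42 -42 -84
negate  -42 -42 84
rot     -42 84 -42
/       -42 -2
dup     -42 -2 -2
drop    -42 -2
*       84
-33     84 -33
-7      84 -33 -7
dup     84 -33 -7 -7
+       84 -33 -14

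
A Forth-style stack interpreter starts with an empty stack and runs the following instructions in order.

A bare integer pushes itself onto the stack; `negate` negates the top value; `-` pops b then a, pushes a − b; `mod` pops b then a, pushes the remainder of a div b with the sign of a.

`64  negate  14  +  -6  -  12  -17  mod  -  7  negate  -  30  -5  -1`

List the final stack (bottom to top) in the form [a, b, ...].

[-49, 30, -5, -1]

64      [64]
negate  [-64]
14      [-64, 14]
+       [-50]
-6      [-50, -6]
-       [-44]
12      [-44, 12]
-17     [-44, 12, -17]
mod     [-44, 12]
-       [-56]
7       [-56, 7]
negate  [-56, -7]
-       [-49]
30      [-49, 30]
-5      [-49, 30, -5]
-1      [-49, 30, -5, -1]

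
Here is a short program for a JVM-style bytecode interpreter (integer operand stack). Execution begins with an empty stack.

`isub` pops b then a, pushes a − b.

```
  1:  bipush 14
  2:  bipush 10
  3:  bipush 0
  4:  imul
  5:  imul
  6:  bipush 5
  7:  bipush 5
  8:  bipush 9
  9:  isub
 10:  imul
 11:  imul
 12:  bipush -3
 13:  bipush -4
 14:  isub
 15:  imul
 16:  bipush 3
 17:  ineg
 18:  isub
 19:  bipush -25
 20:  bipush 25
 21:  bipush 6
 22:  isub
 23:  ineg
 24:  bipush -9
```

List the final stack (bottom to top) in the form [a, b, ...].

[3, -25, -19, -9]

bipush 14  → 14
bipush 10  → 14 10
bipush 0   → 14 10 0
imul       → 14 0
imul       → 0
bipush 5   → 0 5
bipush 5   → 0 5 5
bipush 9   → 0 5 5 9
isub       → 0 5 -4
imul       → 0 -20
imul       → 0
bipush -3  → 0 -3
bipush -4  → 0 -3 -4
isub       → 0 1
imul       → 0
bipush 3   → 0 3
ineg       → 0 -3
isub       → 3
bipush -25 → 3 -25
bipush 25  → 3 -25 25
bipush 6   → 3 -25 25 6
isub       → 3 -25 19
ineg       → 3 -25 -19
bipush -9  → 3 -25 -19 -9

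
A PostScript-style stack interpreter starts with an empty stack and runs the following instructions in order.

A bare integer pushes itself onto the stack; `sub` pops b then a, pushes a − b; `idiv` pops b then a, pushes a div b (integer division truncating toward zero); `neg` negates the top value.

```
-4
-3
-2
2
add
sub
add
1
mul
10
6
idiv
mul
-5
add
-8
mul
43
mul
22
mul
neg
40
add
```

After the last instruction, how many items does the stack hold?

-4   -> -4
-3   -> -4 -3
-2   -> -4 -3 -2
2    -> -4 -3 -2 2
add  -> -4 -3 0
sub  -> -4 -3
add  -> -7
1    -> -7 1
mul  -> -7
10   -> -7 10
6    -> -7 10 6
idiv -> -7 1
mul  -> -7
-5   -> -7 -5
add  -> -12
-8   -> -12 -8
mul  -> 96
43   -> 96 43
mul  -> 4128
22   -> 4128 22
mul  -> 90816
neg  -> -90816
40   -> -90816 40
add  -> -90776

1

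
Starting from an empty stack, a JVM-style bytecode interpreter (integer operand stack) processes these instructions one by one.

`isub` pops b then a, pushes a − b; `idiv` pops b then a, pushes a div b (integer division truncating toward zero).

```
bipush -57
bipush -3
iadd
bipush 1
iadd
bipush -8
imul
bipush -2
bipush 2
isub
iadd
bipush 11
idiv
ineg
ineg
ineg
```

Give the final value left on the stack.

bipush -57  -57
bipush -3   -57 -3
iadd        -60
bipush 1    -60 1
iadd        -59
bipush -8   -59 -8
imul        472
bipush -2   472 -2
bipush 2    472 -2 2
isub        472 -4
iadd        468
bipush 11   468 11
idiv        42
ineg        -42
ineg        42
ineg        -42

-42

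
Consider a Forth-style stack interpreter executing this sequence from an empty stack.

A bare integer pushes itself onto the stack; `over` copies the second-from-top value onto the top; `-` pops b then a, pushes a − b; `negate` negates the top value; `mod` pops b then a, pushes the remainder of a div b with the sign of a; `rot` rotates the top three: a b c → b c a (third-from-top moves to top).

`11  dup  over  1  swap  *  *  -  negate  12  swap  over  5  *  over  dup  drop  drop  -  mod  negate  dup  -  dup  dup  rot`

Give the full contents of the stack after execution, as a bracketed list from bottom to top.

11      11
dup     11 11
over    11 11 11
1       11 11 11 1
swap    11 11 1 11
*       11 11 11
*       11 121
-       -110
negate  110
12      110 12
swap    12 110
over    12 110 12
5       12 110 12 5
*       12 110 60
over    12 110 60 110
dup     12 110 60 110 110
drop    12 110 60 110
drop    12 110 60
-       12 50
mod     12
negate  -12
dup     -12 -12
-       0
dup     0 0
dup     0 0 0
rot     0 0 0

[0, 0, 0]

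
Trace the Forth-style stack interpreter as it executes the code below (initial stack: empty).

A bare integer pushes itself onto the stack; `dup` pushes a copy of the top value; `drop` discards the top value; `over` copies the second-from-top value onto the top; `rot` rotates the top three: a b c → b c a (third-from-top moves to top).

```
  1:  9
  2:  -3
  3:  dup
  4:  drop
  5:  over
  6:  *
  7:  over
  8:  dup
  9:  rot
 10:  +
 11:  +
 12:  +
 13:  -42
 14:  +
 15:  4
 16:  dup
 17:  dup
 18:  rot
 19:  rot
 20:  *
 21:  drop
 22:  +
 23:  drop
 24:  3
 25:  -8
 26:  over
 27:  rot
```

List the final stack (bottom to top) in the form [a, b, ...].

9    → [9]
-3   → [9, -3]
dup  → [9, -3, -3]
drop → [9, -3]
over → [9, -3, 9]
*    → [9, -27]
over → [9, -27, 9]
dup  → [9, -27, 9, 9]
rot  → [9, 9, 9, -27]
+    → [9, 9, -18]
+    → [9, -9]
+    → [0]
-42  → [0, -42]
+    → [-42]
4    → [-42, 4]
dup  → [-42, 4, 4]
dup  → [-42, 4, 4, 4]
rot  → [-42, 4, 4, 4]
rot  → [-42, 4, 4, 4]
*    → [-42, 4, 16]
drop → [-42, 4]
+    → [-38]
drop → []
3    → [3]
-8   → [3, -8]
over → [3, -8, 3]
rot  → [-8, 3, 3]

[-8, 3, 3]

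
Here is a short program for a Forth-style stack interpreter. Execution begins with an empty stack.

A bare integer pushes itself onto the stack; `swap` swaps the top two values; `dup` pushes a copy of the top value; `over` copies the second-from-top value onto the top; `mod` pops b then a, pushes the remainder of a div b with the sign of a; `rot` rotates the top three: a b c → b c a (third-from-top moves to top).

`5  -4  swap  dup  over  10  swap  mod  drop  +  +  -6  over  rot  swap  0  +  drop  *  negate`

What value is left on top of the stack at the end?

36

5      : 5
-4     : 5 -4
swap   : -4 5
dup    : -4 5 5
over   : -4 5 5 5
10     : -4 5 5 5 10
swap   : -4 5 5 10 5
mod    : -4 5 5 0
drop   : -4 5 5
+      : -4 10
+      : 6
-6     : 6 -6
over   : 6 -6 6
rot    : -6 6 6
swap   : -6 6 6
0      : -6 6 6 0
+      : -6 6 6
drop   : -6 6
*      : -36
negate : 36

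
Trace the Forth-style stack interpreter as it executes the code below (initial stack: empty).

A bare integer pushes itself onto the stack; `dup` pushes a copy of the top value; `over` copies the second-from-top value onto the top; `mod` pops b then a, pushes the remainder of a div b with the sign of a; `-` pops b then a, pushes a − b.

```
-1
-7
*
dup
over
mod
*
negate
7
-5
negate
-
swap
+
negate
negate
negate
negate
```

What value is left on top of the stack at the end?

2

-1     : -1
-7     : -1 -7
*      : 7
dup    : 7 7
over   : 7 7 7
mod    : 7 0
*      : 0
negate : 0
7      : 0 7
-5     : 0 7 -5
negate : 0 7 5
-      : 0 2
swap   : 2 0
+      : 2
negate : -2
negate : 2
negate : -2
negate : 2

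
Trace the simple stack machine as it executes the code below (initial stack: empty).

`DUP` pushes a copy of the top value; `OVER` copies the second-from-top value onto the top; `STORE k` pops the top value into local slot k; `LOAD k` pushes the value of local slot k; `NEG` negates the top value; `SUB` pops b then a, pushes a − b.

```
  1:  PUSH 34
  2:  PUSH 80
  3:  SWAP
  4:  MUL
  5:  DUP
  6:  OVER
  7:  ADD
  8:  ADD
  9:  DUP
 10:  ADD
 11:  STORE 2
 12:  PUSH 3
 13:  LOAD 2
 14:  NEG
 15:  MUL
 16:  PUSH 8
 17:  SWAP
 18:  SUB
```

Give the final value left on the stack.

PUSH 34  [34]
PUSH 80  [34, 80]
SWAP     [80, 34]
MUL      [2720]
DUP      [2720, 2720]
OVER     [2720, 2720, 2720]
ADD      [2720, 5440]
ADD      [8160]
DUP      [8160, 8160]
ADD      [16320]
STORE 2  []
PUSH 3   [3]
LOAD 2   [3, 16320]
NEG      [3, -16320]
MUL      [-48960]
PUSH 8   [-48960, 8]
SWAP     [8, -48960]
SUB      [48968]

48968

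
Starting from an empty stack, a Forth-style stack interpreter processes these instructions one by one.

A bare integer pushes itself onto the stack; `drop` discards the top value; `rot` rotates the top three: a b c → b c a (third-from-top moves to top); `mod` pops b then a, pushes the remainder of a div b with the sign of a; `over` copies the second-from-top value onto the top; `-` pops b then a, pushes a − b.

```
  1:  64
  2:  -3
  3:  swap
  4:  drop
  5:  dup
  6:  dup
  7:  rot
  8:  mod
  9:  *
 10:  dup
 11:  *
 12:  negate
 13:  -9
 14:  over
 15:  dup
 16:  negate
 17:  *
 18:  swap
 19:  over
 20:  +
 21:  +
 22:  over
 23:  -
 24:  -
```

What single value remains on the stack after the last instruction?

9

64     → [64]
-3     → [64, -3]
swap   → [-3, 64]
drop   → [-3]
dup    → [-3, -3]
dup    → [-3, -3, -3]
rot    → [-3, -3, -3]
mod    → [-3, 0]
*      → [0]
dup    → [0, 0]
*      → [0]
negate → [0]
-9     → [0, -9]
over   → [0, -9, 0]
dup    → [0, -9, 0, 0]
negate → [0, -9, 0, 0]
*      → [0, -9, 0]
swap   → [0, 0, -9]
over   → [0, 0, -9, 0]
+      → [0, 0, -9]
+      → [0, -9]
over   → [0, -9, 0]
-      → [0, -9]
-      → [9]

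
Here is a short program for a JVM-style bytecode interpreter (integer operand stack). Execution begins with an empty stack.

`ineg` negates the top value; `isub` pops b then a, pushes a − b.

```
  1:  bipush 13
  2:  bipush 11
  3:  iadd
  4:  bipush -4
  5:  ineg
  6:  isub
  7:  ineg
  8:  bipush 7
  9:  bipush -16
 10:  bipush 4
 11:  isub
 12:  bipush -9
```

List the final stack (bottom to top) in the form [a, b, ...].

bipush 13  : [13]
bipush 11  : [13, 11]
iadd       : [24]
bipush -4  : [24, -4]
ineg       : [24, 4]
isub       : [20]
ineg       : [-20]
bipush 7   : [-20, 7]
bipush -16 : [-20, 7, -16]
bipush 4   : [-20, 7, -16, 4]
isub       : [-20, 7, -20]
bipush -9  : [-20, 7, -20, -9]

[-20, 7, -20, -9]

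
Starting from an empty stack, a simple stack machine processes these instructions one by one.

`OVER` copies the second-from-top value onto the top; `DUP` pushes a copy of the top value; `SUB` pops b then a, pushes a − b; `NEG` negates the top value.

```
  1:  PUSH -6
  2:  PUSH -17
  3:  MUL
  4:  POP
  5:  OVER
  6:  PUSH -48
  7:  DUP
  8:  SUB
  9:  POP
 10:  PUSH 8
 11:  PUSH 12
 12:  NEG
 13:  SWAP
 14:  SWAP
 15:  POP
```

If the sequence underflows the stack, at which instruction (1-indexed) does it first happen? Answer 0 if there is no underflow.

5

PUSH -6  -> [-6]
PUSH -17 -> [-6, -17]
MUL      -> [102]
POP      -> []
OVER  — needs 2 operands, stack has 0 → underflow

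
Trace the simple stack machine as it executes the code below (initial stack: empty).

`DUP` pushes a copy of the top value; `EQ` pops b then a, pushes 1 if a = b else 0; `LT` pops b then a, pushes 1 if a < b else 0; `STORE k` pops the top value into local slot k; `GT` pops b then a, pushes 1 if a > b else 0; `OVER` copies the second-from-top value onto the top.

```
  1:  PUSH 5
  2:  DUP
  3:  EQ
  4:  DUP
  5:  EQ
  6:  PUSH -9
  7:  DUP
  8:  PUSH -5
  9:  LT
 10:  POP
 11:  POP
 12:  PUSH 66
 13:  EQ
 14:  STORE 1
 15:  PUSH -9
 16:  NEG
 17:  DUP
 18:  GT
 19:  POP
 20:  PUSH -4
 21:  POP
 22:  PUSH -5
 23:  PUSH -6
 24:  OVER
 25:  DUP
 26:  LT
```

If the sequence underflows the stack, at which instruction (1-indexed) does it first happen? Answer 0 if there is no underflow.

PUSH 5  : [5]
DUP     : [5, 5]
EQ      : [1]
DUP     : [1, 1]
EQ      : [1]
PUSH -9 : [1, -9]
DUP     : [1, -9, -9]
PUSH -5 : [1, -9, -9, -5]
LT      : [1, -9, 1]
POP     : [1, -9]
POP     : [1]
PUSH 66 : [1, 66]
EQ      : [0]
STORE 1 : []
PUSH -9 : [-9]
NEG     : [9]
DUP     : [9, 9]
GT      : [0]
POP     : []
PUSH -4 : [-4]
POP     : []
PUSH -5 : [-5]
PUSH -6 : [-5, -6]
OVER    : [-5, -6, -5]
DUP     : [-5, -6, -5, -5]
LT      : [-5, -6, 0]

0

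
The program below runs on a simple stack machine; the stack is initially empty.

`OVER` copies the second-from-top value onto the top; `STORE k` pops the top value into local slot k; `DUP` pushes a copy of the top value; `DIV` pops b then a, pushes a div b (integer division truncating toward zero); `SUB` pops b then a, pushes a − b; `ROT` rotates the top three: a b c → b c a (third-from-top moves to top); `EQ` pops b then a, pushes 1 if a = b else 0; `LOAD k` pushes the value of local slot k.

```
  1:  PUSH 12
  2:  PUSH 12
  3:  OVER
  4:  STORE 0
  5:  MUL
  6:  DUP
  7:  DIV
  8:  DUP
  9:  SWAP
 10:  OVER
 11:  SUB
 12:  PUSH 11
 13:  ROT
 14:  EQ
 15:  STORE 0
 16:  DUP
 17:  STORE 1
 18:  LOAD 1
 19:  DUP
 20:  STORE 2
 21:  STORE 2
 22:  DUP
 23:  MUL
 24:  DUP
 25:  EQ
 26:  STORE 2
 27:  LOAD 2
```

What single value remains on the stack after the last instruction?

PUSH 12 : [12]
PUSH 12 : [12, 12]
OVER    : [12, 12, 12]
STORE 0 : [12, 12]
MUL     : [144]
DUP     : [144, 144]
DIV     : [1]
DUP     : [1, 1]
SWAP    : [1, 1]
OVER    : [1, 1, 1]
SUB     : [1, 0]
PUSH 11 : [1, 0, 11]
ROT     : [0, 11, 1]
EQ      : [0, 0]
STORE 0 : [0]
DUP     : [0, 0]
STORE 1 : [0]
LOAD 1  : [0, 0]
DUP     : [0, 0, 0]
STORE 2 : [0, 0]
STORE 2 : [0]
DUP     : [0, 0]
MUL     : [0]
DUP     : [0, 0]
EQ      : [1]
STORE 2 : []
LOAD 2  : [1]

1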